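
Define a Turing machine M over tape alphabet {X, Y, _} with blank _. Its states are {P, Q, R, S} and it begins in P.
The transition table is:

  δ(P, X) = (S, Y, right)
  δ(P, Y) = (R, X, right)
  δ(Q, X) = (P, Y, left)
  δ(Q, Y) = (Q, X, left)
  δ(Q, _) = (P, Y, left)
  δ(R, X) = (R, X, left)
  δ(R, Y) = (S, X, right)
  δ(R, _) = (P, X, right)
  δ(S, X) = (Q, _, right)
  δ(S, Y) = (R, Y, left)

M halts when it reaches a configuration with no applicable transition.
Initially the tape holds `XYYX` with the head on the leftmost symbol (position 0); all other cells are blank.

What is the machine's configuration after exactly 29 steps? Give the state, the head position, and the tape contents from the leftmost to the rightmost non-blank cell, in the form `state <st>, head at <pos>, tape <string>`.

state R, head at -3, tape XXXYXX

P | ___[X]YYX   read X → write Y, move right, go to S
S | ___Y[Y]YX   read Y → write Y, move left, go to R
R | ___[Y]YYX   read Y → write X, move right, go to S
S | ___X[Y]YX   read Y → write Y, move left, go to R
R | ___[X]YYX   read X → write X, move left, go to R
R | __[_]XYYX   read _ → write X, move right, go to P
P | __X[X]YYX   read X → write Y, move right, go to S
S | __XY[Y]YX   read Y → write Y, move left, go to R
R | __X[Y]YYX   read Y → write X, move right, go to S
S | __XX[Y]YX   read Y → write Y, move left, go to R
R | __X[X]YYX   read X → write X, move left, go to R
R | __[X]XYYX   read X → write X, move left, go to R
R | _[_]XXYYX   read _ → write X, move right, go to P
P | _X[X]XYYX   read X → write Y, move right, go to S
S | _XY[X]YYX   read X → write _, move right, go to Q
Q | _XY_[Y]YX   read Y → write X, move left, go to Q
Q | _XY[_]XYX   read _ → write Y, move left, go to P
P | _X[Y]YXYX   read Y → write X, move right, go to R
R | _XX[Y]XYX   read Y → write X, move right, go to S
S | _XXX[X]YX   read X → write _, move right, go to Q
Q | _XXX_[Y]X   read Y → write X, move left, go to Q
Q | _XXX[_]XX   read _ → write Y, move left, go to P
P | _XX[X]YXX   read X → write Y, move right, go to S
S | _XXY[Y]XX   read Y → write Y, move left, go to R
R | _XX[Y]YXX   read Y → write X, move right, go to S
S | _XXX[Y]XX   read Y → write Y, move left, go to R
R | _XX[X]YXX   read X → write X, move left, go to R
R | _X[X]XYXX   read X → write X, move left, go to R
R | _[X]XXYXX   read X → write X, move left, go to R
R | [_]XXXYXX
After 29 steps: state R, head at -3, tape XXXYXX.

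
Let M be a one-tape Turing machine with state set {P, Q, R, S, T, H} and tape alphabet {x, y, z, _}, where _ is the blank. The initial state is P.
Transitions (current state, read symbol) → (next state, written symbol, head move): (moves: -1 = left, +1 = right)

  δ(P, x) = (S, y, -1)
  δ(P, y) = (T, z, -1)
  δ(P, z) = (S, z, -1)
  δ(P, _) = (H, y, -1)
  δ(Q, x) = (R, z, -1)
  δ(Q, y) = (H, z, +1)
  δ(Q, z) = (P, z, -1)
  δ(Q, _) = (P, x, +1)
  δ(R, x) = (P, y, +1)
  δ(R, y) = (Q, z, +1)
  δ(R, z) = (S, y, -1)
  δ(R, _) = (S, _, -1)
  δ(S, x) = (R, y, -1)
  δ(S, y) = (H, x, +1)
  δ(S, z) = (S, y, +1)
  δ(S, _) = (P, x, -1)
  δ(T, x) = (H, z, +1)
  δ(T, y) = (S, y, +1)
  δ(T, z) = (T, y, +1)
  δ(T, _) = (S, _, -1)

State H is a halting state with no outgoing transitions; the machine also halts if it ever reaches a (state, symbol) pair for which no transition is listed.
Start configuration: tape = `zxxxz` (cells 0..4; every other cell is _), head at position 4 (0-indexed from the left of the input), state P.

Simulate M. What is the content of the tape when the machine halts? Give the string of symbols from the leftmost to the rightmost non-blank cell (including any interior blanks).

zxyyzz

P | zxxx[z]__   read z → write z, move -1, go to S
S | zxx[x]z__   read x → write y, move -1, go to R
R | zx[x]yz__   read x → write y, move +1, go to P
P | zxy[y]z__   read y → write z, move -1, go to T
T | zx[y]zz__   read y → write y, move +1, go to S
S | zxy[z]z__   read z → write y, move +1, go to S
S | zxyy[z]__   read z → write y, move +1, go to S
S | zxyyy[_]_   read _ → write x, move -1, go to P
P | zxyy[y]x_   read y → write z, move -1, go to T
T | zxy[y]zx_   read y → write y, move +1, go to S
S | zxyy[z]x_   read z → write y, move +1, go to S
S | zxyyy[x]_   read x → write y, move -1, go to R
R | zxyy[y]y_   read y → write z, move +1, go to Q
Q | zxyyz[y]_   read y → write z, move +1, go to H
H | zxyyzz[_]
The non-blank tape span at halt is zxyyzz.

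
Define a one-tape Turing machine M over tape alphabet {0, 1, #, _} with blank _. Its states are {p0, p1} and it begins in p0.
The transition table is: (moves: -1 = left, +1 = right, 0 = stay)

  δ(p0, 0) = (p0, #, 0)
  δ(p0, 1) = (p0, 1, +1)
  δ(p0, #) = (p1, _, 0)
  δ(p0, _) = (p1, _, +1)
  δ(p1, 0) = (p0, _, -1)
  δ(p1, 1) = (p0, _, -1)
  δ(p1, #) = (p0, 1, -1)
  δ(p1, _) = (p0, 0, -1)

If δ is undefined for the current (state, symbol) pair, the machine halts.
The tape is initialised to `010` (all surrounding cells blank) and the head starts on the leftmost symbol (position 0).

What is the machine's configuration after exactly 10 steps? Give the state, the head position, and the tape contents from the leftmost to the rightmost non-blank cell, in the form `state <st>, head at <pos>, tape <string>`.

state p1, head at 0, tape 10

p0 | _[0]10   read 0 → write #, move 0, go to p0
p0 | _[#]10   read # → write _, move 0, go to p1
p1 | _[_]10   read _ → write 0, move -1, go to p0
p0 | [_]010   read _ → write _, move +1, go to p1
p1 | _[0]10   read 0 → write _, move -1, go to p0
p0 | [_]_10   read _ → write _, move +1, go to p1
p1 | _[_]10   read _ → write 0, move -1, go to p0
p0 | [_]010   read _ → write _, move +1, go to p1
p1 | _[0]10   read 0 → write _, move -1, go to p0
p0 | [_]_10   read _ → write _, move +1, go to p1
p1 | _[_]10
After 10 steps: state p1, head at 0, tape 10.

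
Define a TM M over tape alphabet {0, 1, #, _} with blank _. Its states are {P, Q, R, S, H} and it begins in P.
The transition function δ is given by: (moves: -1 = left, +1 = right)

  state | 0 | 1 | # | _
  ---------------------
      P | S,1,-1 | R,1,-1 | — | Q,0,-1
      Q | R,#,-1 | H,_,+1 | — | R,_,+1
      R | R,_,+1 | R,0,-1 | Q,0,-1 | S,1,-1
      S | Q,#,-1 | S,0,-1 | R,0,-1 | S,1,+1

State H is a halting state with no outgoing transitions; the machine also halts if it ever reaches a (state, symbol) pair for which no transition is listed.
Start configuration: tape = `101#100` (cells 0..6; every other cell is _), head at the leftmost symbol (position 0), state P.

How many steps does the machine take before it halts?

state=P head=0 tape=___[1]01#100   (P,1)→(R,1,-1)
state=R head=-1 tape=__[_]101#100   (R,_)→(S,1,-1)
state=S head=-2 tape=_[_]1101#100   (S,_)→(S,1,+1)
state=S head=-1 tape=_1[1]101#100   (S,1)→(S,0,-1)
state=S head=-2 tape=_[1]0101#100   (S,1)→(S,0,-1)
state=S head=-3 tape=[_]00101#100   (S,_)→(S,1,+1)
state=S head=-2 tape=1[0]0101#100   (S,0)→(Q,#,-1)
state=Q head=-3 tape=[1]#0101#100   (Q,1)→(H,_,+1)
state=H head=-2 tape=_[#]0101#100
M halts after 8 transitions.

8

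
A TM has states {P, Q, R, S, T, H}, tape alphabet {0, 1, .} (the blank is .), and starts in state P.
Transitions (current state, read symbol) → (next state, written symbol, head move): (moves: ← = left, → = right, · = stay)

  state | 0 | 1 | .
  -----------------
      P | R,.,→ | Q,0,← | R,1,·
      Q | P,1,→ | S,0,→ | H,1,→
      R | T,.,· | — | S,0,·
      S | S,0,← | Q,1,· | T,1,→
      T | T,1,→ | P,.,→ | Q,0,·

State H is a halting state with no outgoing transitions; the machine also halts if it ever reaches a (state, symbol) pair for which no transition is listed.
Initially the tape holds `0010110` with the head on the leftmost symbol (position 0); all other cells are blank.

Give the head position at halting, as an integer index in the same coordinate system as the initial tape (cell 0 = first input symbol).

5

state=P head=0 tape=[0]010110   (P,0)→(R,.,→)
state=R head=1 tape=.[0]10110   (R,0)→(T,.,·)
state=T head=1 tape=.[.]10110   (T,.)→(Q,0,·)
state=Q head=1 tape=.[0]10110   (Q,0)→(P,1,→)
state=P head=2 tape=.1[1]0110   (P,1)→(Q,0,←)
state=Q head=1 tape=.[1]00110   (Q,1)→(S,0,→)
state=S head=2 tape=.0[0]0110   (S,0)→(S,0,←)
state=S head=1 tape=.[0]00110   (S,0)→(S,0,←)
state=S head=0 tape=[.]000110   (S,.)→(T,1,→)
state=T head=1 tape=1[0]00110   (T,0)→(T,1,→)
state=T head=2 tape=11[0]0110   (T,0)→(T,1,→)
state=T head=3 tape=111[0]110   (T,0)→(T,1,→)
state=T head=4 tape=1111[1]10   (T,1)→(P,.,→)
state=P head=5 tape=1111.[1]0   (P,1)→(Q,0,←)
state=Q head=4 tape=1111[.]00   (Q,.)→(H,1,→)
state=H head=5 tape=11111[0]0
At halt the head is at cell 5.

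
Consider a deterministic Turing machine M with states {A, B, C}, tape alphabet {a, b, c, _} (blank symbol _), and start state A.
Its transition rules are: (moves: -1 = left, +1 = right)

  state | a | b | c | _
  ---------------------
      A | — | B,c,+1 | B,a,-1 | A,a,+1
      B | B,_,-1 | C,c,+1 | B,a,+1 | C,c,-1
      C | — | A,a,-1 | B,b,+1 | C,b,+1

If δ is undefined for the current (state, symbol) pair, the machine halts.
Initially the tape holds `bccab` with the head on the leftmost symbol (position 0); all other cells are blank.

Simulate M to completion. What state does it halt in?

C

A | [b]ccab   read b → write c, move +1, go to B
B | c[c]cab   read c → write a, move +1, go to B
B | ca[c]ab   read c → write a, move +1, go to B
B | caa[a]b   read a → write _, move -1, go to B
B | ca[a]_b   read a → write _, move -1, go to B
B | c[a]__b   read a → write _, move -1, go to B
B | [c]___b   read c → write a, move +1, go to B
B | a[_]__b   read _ → write c, move -1, go to C
C | [a]c__b
No transition is defined for (C, a); M halts in state C.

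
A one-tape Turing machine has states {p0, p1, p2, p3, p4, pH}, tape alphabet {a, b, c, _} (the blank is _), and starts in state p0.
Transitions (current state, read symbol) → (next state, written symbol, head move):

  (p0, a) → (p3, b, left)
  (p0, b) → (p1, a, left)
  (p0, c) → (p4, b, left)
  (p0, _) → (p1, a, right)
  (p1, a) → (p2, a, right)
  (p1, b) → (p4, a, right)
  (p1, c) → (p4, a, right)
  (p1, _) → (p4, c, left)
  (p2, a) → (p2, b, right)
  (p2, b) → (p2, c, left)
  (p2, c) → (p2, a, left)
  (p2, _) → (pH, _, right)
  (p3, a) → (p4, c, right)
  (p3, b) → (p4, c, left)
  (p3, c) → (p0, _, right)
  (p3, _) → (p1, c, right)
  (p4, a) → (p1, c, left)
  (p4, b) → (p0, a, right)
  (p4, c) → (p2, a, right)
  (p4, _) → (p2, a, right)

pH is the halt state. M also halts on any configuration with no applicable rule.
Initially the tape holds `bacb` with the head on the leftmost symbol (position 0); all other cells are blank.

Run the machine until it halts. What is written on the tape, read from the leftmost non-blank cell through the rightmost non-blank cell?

p0 | ___[b]acb   read b → write a, move left, go to p1
p1 | __[_]aacb   read _ → write c, move left, go to p4
p4 | _[_]caacb   read _ → write a, move right, go to p2
p2 | _a[c]aacb   read c → write a, move left, go to p2
p2 | _[a]aaacb   read a → write b, move right, go to p2
p2 | _b[a]aacb   read a → write b, move right, go to p2
p2 | _bb[a]acb   read a → write b, move right, go to p2
p2 | _bbb[a]cb   read a → write b, move right, go to p2
p2 | _bbbb[c]b   read c → write a, move left, go to p2
p2 | _bbb[b]ab   read b → write c, move left, go to p2
p2 | _bb[b]cab   read b → write c, move left, go to p2
p2 | _b[b]ccab   read b → write c, move left, go to p2
p2 | _[b]cccab   read b → write c, move left, go to p2
p2 | [_]ccccab   read _ → write _, move right, go to pH
pH | _[c]cccab
The non-blank tape span at halt is ccccab.

ccccab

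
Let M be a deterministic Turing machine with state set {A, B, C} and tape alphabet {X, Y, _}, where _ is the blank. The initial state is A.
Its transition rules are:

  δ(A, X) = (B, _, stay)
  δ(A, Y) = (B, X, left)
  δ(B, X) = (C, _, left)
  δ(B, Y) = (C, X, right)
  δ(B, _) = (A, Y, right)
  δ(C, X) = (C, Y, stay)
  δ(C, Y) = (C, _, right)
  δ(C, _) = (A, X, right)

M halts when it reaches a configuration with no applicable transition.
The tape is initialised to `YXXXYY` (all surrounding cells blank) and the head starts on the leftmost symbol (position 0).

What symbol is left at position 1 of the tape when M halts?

state=A head=0 tape=_[Y]XXXYY__   (A,Y)→(B,X,left)
state=B head=-1 tape=[_]XXXXYY__   (B,_)→(A,Y,right)
state=A head=0 tape=Y[X]XXXYY__   (A,X)→(B,_,stay)
state=B head=0 tape=Y[_]XXXYY__   (B,_)→(A,Y,right)
state=A head=1 tape=YY[X]XXYY__   (A,X)→(B,_,stay)
state=B head=1 tape=YY[_]XXYY__   (B,_)→(A,Y,right)
state=A head=2 tape=YYY[X]XYY__   (A,X)→(B,_,stay)
state=B head=2 tape=YYY[_]XYY__   (B,_)→(A,Y,right)
state=A head=3 tape=YYYY[X]YY__   (A,X)→(B,_,stay)
state=B head=3 tape=YYYY[_]YY__   (B,_)→(A,Y,right)
state=A head=4 tape=YYYYY[Y]Y__   (A,Y)→(B,X,left)
state=B head=3 tape=YYYY[Y]XY__   (B,Y)→(C,X,right)
state=C head=4 tape=YYYYX[X]Y__   (C,X)→(C,Y,stay)
state=C head=4 tape=YYYYX[Y]Y__   (C,Y)→(C,_,right)
state=C head=5 tape=YYYYX_[Y]__   (C,Y)→(C,_,right)
state=C head=6 tape=YYYYX__[_]_   (C,_)→(A,X,right)
state=A head=7 tape=YYYYX__X[_]
Cell 1 holds Y when M halts.

Y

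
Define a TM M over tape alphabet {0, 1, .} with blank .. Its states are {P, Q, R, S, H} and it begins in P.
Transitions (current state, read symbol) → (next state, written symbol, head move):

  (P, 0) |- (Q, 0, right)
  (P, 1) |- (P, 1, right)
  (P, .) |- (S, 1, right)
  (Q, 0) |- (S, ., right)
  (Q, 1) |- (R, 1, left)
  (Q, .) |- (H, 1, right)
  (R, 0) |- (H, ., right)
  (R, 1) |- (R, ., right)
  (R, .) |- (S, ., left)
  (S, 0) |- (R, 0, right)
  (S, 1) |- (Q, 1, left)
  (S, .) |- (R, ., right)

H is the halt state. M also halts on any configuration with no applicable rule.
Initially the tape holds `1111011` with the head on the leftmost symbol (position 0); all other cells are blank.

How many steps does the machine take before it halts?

7

state=P head=0 tape=[1]111011   (P,1)→(P,1,right)
state=P head=1 tape=1[1]11011   (P,1)→(P,1,right)
state=P head=2 tape=11[1]1011   (P,1)→(P,1,right)
state=P head=3 tape=111[1]011   (P,1)→(P,1,right)
state=P head=4 tape=1111[0]11   (P,0)→(Q,0,right)
state=Q head=5 tape=11110[1]1   (Q,1)→(R,1,left)
state=R head=4 tape=1111[0]11   (R,0)→(H,.,right)
state=H head=5 tape=1111.[1]1
M halts after 7 transitions.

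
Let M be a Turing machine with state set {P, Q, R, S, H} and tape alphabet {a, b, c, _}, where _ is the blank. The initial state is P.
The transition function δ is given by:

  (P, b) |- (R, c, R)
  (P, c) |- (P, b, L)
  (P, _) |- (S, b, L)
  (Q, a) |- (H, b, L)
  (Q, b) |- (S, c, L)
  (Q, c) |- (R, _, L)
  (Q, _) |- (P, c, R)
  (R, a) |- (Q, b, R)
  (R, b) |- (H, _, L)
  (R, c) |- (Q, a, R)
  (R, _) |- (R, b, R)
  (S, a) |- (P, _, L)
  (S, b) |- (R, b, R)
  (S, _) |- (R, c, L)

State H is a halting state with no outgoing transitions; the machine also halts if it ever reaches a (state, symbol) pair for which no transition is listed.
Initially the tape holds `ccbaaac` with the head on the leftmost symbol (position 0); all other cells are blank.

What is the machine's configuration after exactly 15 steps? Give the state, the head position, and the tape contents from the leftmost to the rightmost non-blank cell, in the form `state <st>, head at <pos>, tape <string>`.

state=P head=0 tape=___[c]cbaaac   (P,c)→(P,b,L)
state=P head=-1 tape=__[_]bcbaaac   (P,_)→(S,b,L)
state=S head=-2 tape=_[_]bbcbaaac   (S,_)→(R,c,L)
state=R head=-3 tape=[_]cbbcbaaac   (R,_)→(R,b,R)
state=R head=-2 tape=b[c]bbcbaaac   (R,c)→(Q,a,R)
state=Q head=-1 tape=ba[b]bcbaaac   (Q,b)→(S,c,L)
state=S head=-2 tape=b[a]cbcbaaac   (S,a)→(P,_,L)
state=P head=-3 tape=[b]_cbcbaaac   (P,b)→(R,c,R)
state=R head=-2 tape=c[_]cbcbaaac   (R,_)→(R,b,R)
state=R head=-1 tape=cb[c]bcbaaac   (R,c)→(Q,a,R)
state=Q head=0 tape=cba[b]cbaaac   (Q,b)→(S,c,L)
state=S head=-1 tape=cb[a]ccbaaac   (S,a)→(P,_,L)
state=P head=-2 tape=c[b]_ccbaaac   (P,b)→(R,c,R)
state=R head=-1 tape=cc[_]ccbaaac   (R,_)→(R,b,R)
state=R head=0 tape=ccb[c]cbaaac   (R,c)→(Q,a,R)
state=Q head=1 tape=ccba[c]baaac
After 15 steps: state Q, head at 1, tape ccbacbaaac.

state Q, head at 1, tape ccbacbaaac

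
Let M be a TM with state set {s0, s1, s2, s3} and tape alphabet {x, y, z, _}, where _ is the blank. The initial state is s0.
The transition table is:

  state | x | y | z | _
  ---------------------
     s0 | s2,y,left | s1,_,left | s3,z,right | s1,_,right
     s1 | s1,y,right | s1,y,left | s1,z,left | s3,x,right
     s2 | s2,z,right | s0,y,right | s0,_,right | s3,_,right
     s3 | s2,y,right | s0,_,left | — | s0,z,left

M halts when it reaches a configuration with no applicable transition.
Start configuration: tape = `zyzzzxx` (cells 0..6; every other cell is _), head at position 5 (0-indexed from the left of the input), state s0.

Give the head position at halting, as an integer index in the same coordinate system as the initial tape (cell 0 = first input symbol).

s0 | _zyzzz[x]x   read x → write y, move left, go to s2
s2 | _zyzz[z]yx   read z → write _, move right, go to s0
s0 | _zyzz_[y]x   read y → write _, move left, go to s1
s1 | _zyzz[_]_x   read _ → write x, move right, go to s3
s3 | _zyzzx[_]x   read _ → write z, move left, go to s0
s0 | _zyzz[x]zx   read x → write y, move left, go to s2
s2 | _zyz[z]yzx   read z → write _, move right, go to s0
s0 | _zyz_[y]zx   read y → write _, move left, go to s1
s1 | _zyz[_]_zx   read _ → write x, move right, go to s3
s3 | _zyzx[_]zx   read _ → write z, move left, go to s0
s0 | _zyz[x]zzx   read x → write y, move left, go to s2
s2 | _zy[z]yzzx   read z → write _, move right, go to s0
s0 | _zy_[y]zzx   read y → write _, move left, go to s1
s1 | _zy[_]_zzx   read _ → write x, move right, go to s3
s3 | _zyx[_]zzx   read _ → write z, move left, go to s0
s0 | _zy[x]zzzx   read x → write y, move left, go to s2
s2 | _z[y]yzzzx   read y → write y, move right, go to s0
s0 | _zy[y]zzzx   read y → write _, move left, go to s1
s1 | _z[y]_zzzx   read y → write y, move left, go to s1
s1 | _[z]y_zzzx   read z → write z, move left, go to s1
s1 | [_]zy_zzzx   read _ → write x, move right, go to s3
s3 | x[z]y_zzzx
At halt the head is at cell 0.

0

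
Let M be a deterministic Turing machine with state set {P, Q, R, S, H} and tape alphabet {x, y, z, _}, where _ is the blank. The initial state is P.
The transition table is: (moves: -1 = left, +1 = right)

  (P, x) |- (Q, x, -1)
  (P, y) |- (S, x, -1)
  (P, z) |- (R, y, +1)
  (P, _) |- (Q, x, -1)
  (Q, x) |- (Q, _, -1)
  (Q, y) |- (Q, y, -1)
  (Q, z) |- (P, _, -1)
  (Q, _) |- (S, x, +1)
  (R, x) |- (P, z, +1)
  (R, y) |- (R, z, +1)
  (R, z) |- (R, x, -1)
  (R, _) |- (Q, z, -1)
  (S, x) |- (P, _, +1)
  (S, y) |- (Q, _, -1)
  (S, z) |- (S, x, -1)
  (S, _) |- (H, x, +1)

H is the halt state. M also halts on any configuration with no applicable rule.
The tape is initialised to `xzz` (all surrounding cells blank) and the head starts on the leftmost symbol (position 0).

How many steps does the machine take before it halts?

18

state=P head=0 tape=__[x]zz_   (P,x)→(Q,x,-1)
state=Q head=-1 tape=_[_]xzz_   (Q,_)→(S,x,+1)
state=S head=0 tape=_x[x]zz_   (S,x)→(P,_,+1)
state=P head=1 tape=_x_[z]z_   (P,z)→(R,y,+1)
state=R head=2 tape=_x_y[z]_   (R,z)→(R,x,-1)
state=R head=1 tape=_x_[y]x_   (R,y)→(R,z,+1)
state=R head=2 tape=_x_z[x]_   (R,x)→(P,z,+1)
state=P head=3 tape=_x_zz[_]   (P,_)→(Q,x,-1)
state=Q head=2 tape=_x_z[z]x   (Q,z)→(P,_,-1)
state=P head=1 tape=_x_[z]_x   (P,z)→(R,y,+1)
state=R head=2 tape=_x_y[_]x   (R,_)→(Q,z,-1)
state=Q head=1 tape=_x_[y]zx   (Q,y)→(Q,y,-1)
state=Q head=0 tape=_x[_]yzx   (Q,_)→(S,x,+1)
state=S head=1 tape=_xx[y]zx   (S,y)→(Q,_,-1)
state=Q head=0 tape=_x[x]_zx   (Q,x)→(Q,_,-1)
state=Q head=-1 tape=_[x]__zx   (Q,x)→(Q,_,-1)
state=Q head=-2 tape=[_]___zx   (Q,_)→(S,x,+1)
state=S head=-1 tape=x[_]__zx   (S,_)→(H,x,+1)
state=H head=0 tape=xx[_]_zx
M halts after 18 transitions.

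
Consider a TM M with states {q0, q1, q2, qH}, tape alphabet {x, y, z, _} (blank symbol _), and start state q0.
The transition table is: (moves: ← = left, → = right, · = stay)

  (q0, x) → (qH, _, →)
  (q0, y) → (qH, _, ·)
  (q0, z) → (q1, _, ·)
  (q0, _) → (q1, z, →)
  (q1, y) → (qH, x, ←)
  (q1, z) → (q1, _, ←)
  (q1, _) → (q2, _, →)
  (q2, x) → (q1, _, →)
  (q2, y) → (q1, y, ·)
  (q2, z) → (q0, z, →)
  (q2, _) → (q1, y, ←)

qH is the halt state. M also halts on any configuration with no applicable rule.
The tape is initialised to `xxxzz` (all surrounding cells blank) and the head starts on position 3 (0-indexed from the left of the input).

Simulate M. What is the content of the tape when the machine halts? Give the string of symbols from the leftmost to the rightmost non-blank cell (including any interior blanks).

xxx_zz_x

q0 | xxx[z]z___   read z → write _, move ·, go to q1
q1 | xxx[_]z___   read _ → write _, move →, go to q2
q2 | xxx_[z]___   read z → write z, move →, go to q0
q0 | xxx_z[_]__   read _ → write z, move →, go to q1
q1 | xxx_zz[_]_   read _ → write _, move →, go to q2
q2 | xxx_zz_[_]   read _ → write y, move ←, go to q1
q1 | xxx_zz[_]y   read _ → write _, move →, go to q2
q2 | xxx_zz_[y]   read y → write y, move ·, go to q1
q1 | xxx_zz_[y]   read y → write x, move ←, go to qH
qH | xxx_zz[_]x
The non-blank tape span at halt is xxx_zz_x.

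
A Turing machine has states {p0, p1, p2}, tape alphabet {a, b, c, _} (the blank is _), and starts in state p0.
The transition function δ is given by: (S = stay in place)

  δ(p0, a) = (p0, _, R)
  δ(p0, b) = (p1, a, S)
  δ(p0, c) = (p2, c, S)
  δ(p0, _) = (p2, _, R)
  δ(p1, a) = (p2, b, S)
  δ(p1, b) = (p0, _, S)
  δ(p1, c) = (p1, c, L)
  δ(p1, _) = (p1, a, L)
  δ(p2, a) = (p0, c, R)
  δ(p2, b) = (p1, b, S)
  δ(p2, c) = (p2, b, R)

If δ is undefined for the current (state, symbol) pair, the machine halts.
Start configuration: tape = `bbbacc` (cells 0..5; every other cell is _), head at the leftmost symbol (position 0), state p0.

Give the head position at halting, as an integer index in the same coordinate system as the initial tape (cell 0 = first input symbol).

6

p0 | [b]bbacc_   read b → write a, move S, go to p1
p1 | [a]bbacc_   read a → write b, move S, go to p2
p2 | [b]bbacc_   read b → write b, move S, go to p1
p1 | [b]bbacc_   read b → write _, move S, go to p0
p0 | [_]bbacc_   read _ → write _, move R, go to p2
p2 | _[b]bacc_   read b → write b, move S, go to p1
p1 | _[b]bacc_   read b → write _, move S, go to p0
p0 | _[_]bacc_   read _ → write _, move R, go to p2
p2 | __[b]acc_   read b → write b, move S, go to p1
p1 | __[b]acc_   read b → write _, move S, go to p0
p0 | __[_]acc_   read _ → write _, move R, go to p2
p2 | ___[a]cc_   read a → write c, move R, go to p0
p0 | ___c[c]c_   read c → write c, move S, go to p2
p2 | ___c[c]c_   read c → write b, move R, go to p2
p2 | ___cb[c]_   read c → write b, move R, go to p2
p2 | ___cbb[_]
At halt the head is at cell 6.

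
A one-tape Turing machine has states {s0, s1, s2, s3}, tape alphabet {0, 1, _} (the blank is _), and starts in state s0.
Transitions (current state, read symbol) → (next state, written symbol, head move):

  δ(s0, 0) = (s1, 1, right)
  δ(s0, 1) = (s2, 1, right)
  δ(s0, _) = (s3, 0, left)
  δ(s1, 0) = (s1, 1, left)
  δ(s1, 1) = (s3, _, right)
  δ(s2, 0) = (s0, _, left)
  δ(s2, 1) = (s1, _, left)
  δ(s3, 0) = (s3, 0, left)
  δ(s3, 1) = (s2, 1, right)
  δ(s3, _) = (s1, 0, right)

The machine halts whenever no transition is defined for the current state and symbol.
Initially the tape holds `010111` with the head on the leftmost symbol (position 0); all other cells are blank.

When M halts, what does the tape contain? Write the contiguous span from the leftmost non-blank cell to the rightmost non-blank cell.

0__0

s0 | [0]10111_   read 0 → write 1, move right, go to s1
s1 | 1[1]0111_   read 1 → write _, move right, go to s3
s3 | 1_[0]111_   read 0 → write 0, move left, go to s3
s3 | 1[_]0111_   read _ → write 0, move right, go to s1
s1 | 10[0]111_   read 0 → write 1, move left, go to s1
s1 | 1[0]1111_   read 0 → write 1, move left, go to s1
s1 | [1]11111_   read 1 → write _, move right, go to s3
s3 | _[1]1111_   read 1 → write 1, move right, go to s2
s2 | _1[1]111_   read 1 → write _, move left, go to s1
s1 | _[1]_111_   read 1 → write _, move right, go to s3
s3 | __[_]111_   read _ → write 0, move right, go to s1
s1 | __0[1]11_   read 1 → write _, move right, go to s3
s3 | __0_[1]1_   read 1 → write 1, move right, go to s2
s2 | __0_1[1]_   read 1 → write _, move left, go to s1
s1 | __0_[1]__   read 1 → write _, move right, go to s3
s3 | __0__[_]_   read _ → write 0, move right, go to s1
s1 | __0__0[_]
The non-blank tape span at halt is 0__0.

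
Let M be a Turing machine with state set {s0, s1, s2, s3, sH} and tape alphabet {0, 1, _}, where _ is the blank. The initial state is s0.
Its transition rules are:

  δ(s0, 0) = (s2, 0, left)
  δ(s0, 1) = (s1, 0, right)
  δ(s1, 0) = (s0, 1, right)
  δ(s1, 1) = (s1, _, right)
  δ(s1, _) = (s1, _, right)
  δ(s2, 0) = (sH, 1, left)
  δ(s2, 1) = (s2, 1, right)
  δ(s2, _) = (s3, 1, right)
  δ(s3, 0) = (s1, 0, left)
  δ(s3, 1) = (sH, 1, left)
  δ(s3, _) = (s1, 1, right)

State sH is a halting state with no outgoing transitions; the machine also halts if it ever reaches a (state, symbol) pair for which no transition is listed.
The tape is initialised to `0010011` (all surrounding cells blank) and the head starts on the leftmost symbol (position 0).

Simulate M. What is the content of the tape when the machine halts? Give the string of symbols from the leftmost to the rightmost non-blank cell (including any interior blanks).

1110011

state=s0 head=0 tape=_[0]010011   (s0,0)→(s2,0,left)
state=s2 head=-1 tape=[_]0010011   (s2,_)→(s3,1,right)
state=s3 head=0 tape=1[0]010011   (s3,0)→(s1,0,left)
state=s1 head=-1 tape=[1]0010011   (s1,1)→(s1,_,right)
state=s1 head=0 tape=_[0]010011   (s1,0)→(s0,1,right)
state=s0 head=1 tape=_1[0]10011   (s0,0)→(s2,0,left)
state=s2 head=0 tape=_[1]010011   (s2,1)→(s2,1,right)
state=s2 head=1 tape=_1[0]10011   (s2,0)→(sH,1,left)
state=sH head=0 tape=_[1]110011
The non-blank tape span at halt is 1110011.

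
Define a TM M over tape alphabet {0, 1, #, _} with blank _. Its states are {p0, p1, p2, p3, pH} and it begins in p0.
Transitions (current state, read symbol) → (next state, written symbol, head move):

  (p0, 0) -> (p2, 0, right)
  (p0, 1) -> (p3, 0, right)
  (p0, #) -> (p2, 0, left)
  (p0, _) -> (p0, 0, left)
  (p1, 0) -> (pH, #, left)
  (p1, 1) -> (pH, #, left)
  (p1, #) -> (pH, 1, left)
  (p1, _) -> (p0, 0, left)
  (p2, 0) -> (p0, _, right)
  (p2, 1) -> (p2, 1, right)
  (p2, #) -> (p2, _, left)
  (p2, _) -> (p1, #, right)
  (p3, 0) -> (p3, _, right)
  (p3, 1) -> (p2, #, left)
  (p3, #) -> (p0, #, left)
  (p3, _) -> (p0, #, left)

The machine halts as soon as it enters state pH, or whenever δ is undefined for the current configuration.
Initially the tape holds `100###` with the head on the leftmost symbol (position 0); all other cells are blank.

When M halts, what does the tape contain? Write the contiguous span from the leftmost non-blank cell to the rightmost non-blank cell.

0_0###

p0 | [1]00###   read 1 → write 0, move right, go to p3
p3 | 0[0]0###   read 0 → write _, move right, go to p3
p3 | 0_[0]###   read 0 → write _, move right, go to p3
p3 | 0__[#]##   read # → write #, move left, go to p0
p0 | 0_[_]###   read _ → write 0, move left, go to p0
p0 | 0[_]0###   read _ → write 0, move left, go to p0
p0 | [0]00###   read 0 → write 0, move right, go to p2
p2 | 0[0]0###   read 0 → write _, move right, go to p0
p0 | 0_[0]###   read 0 → write 0, move right, go to p2
p2 | 0_0[#]##   read # → write _, move left, go to p2
p2 | 0_[0]_##   read 0 → write _, move right, go to p0
p0 | 0__[_]##   read _ → write 0, move left, go to p0
p0 | 0_[_]0##   read _ → write 0, move left, go to p0
p0 | 0[_]00##   read _ → write 0, move left, go to p0
p0 | [0]000##   read 0 → write 0, move right, go to p2
p2 | 0[0]00##   read 0 → write _, move right, go to p0
p0 | 0_[0]0##   read 0 → write 0, move right, go to p2
p2 | 0_0[0]##   read 0 → write _, move right, go to p0
p0 | 0_0_[#]#   read # → write 0, move left, go to p2
p2 | 0_0[_]0#   read _ → write #, move right, go to p1
p1 | 0_0#[0]#   read 0 → write #, move left, go to pH
pH | 0_0[#]##
The non-blank tape span at halt is 0_0###.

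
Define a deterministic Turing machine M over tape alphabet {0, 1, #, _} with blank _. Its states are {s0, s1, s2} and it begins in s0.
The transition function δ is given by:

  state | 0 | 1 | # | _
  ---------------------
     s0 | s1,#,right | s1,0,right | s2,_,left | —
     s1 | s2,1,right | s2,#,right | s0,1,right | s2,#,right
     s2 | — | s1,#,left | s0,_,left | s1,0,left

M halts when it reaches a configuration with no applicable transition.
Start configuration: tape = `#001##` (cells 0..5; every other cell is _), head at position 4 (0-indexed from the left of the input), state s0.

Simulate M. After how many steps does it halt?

10

s0 | #001[#]#_   read # → write _, move left, go to s2
s2 | #00[1]_#_   read 1 → write #, move left, go to s1
s1 | #0[0]#_#_   read 0 → write 1, move right, go to s2
s2 | #01[#]_#_   read # → write _, move left, go to s0
s0 | #0[1]__#_   read 1 → write 0, move right, go to s1
s1 | #00[_]_#_   read _ → write #, move right, go to s2
s2 | #00#[_]#_   read _ → write 0, move left, go to s1
s1 | #00[#]0#_   read # → write 1, move right, go to s0
s0 | #001[0]#_   read 0 → write #, move right, go to s1
s1 | #001#[#]_   read # → write 1, move right, go to s0
s0 | #001#1[_]
M halts after 10 transitions.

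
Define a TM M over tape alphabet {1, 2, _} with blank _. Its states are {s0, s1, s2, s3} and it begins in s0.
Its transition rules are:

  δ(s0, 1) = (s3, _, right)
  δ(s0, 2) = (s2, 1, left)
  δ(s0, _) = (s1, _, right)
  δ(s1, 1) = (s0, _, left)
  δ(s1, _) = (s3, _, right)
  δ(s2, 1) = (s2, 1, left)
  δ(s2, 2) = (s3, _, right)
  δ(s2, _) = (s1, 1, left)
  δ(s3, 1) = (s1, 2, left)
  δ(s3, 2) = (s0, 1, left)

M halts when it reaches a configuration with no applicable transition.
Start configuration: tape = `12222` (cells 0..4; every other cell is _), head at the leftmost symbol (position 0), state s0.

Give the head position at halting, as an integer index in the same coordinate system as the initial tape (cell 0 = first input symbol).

s0 | [1]2222_   read 1 → write _, move right, go to s3
s3 | _[2]222_   read 2 → write 1, move left, go to s0
s0 | [_]1222_   read _ → write _, move right, go to s1
s1 | _[1]222_   read 1 → write _, move left, go to s0
s0 | [_]_222_   read _ → write _, move right, go to s1
s1 | _[_]222_   read _ → write _, move right, go to s3
s3 | __[2]22_   read 2 → write 1, move left, go to s0
s0 | _[_]122_   read _ → write _, move right, go to s1
s1 | __[1]22_   read 1 → write _, move left, go to s0
s0 | _[_]_22_   read _ → write _, move right, go to s1
s1 | __[_]22_   read _ → write _, move right, go to s3
s3 | ___[2]2_   read 2 → write 1, move left, go to s0
s0 | __[_]12_   read _ → write _, move right, go to s1
s1 | ___[1]2_   read 1 → write _, move left, go to s0
s0 | __[_]_2_   read _ → write _, move right, go to s1
s1 | ___[_]2_   read _ → write _, move right, go to s3
s3 | ____[2]_   read 2 → write 1, move left, go to s0
s0 | ___[_]1_   read _ → write _, move right, go to s1
s1 | ____[1]_   read 1 → write _, move left, go to s0
s0 | ___[_]__   read _ → write _, move right, go to s1
s1 | ____[_]_   read _ → write _, move right, go to s3
s3 | _____[_]
At halt the head is at cell 5.

5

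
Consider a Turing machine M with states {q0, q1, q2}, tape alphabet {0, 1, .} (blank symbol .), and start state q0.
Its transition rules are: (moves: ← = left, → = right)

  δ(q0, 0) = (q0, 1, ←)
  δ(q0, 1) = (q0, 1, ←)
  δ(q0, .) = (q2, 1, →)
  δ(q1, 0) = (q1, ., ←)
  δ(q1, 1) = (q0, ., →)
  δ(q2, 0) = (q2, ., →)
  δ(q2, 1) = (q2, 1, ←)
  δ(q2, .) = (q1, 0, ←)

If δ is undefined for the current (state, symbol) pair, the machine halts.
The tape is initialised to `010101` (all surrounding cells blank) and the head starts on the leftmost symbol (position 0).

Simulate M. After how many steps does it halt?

state=q0 head=0 tape=...[0]10101   (q0,0)→(q0,1,←)
state=q0 head=-1 tape=..[.]110101   (q0,.)→(q2,1,→)
state=q2 head=0 tape=..1[1]10101   (q2,1)→(q2,1,←)
state=q2 head=-1 tape=..[1]110101   (q2,1)→(q2,1,←)
state=q2 head=-2 tape=.[.]1110101   (q2,.)→(q1,0,←)
state=q1 head=-3 tape=[.]01110101
M halts after 5 transitions.

5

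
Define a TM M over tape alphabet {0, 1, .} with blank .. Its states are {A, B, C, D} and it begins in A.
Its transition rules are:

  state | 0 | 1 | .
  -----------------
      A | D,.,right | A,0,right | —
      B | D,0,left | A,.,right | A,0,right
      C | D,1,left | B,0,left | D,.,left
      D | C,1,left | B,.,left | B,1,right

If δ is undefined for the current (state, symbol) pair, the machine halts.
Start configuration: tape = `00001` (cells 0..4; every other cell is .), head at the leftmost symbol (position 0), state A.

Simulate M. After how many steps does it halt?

state=A head=0 tape=..[0]0001   (A,0)→(D,.,right)
state=D head=1 tape=...[0]001   (D,0)→(C,1,left)
state=C head=0 tape=..[.]1001   (C,.)→(D,.,left)
state=D head=-1 tape=.[.].1001   (D,.)→(B,1,right)
state=B head=0 tape=.1[.]1001   (B,.)→(A,0,right)
state=A head=1 tape=.10[1]001   (A,1)→(A,0,right)
state=A head=2 tape=.100[0]01   (A,0)→(D,.,right)
state=D head=3 tape=.100.[0]1   (D,0)→(C,1,left)
state=C head=2 tape=.100[.]11   (C,.)→(D,.,left)
state=D head=1 tape=.10[0].11   (D,0)→(C,1,left)
state=C head=0 tape=.1[0]1.11   (C,0)→(D,1,left)
state=D head=-1 tape=.[1]11.11   (D,1)→(B,.,left)
state=B head=-2 tape=[.].11.11   (B,.)→(A,0,right)
state=A head=-1 tape=0[.]11.11
M halts after 13 transitions.

13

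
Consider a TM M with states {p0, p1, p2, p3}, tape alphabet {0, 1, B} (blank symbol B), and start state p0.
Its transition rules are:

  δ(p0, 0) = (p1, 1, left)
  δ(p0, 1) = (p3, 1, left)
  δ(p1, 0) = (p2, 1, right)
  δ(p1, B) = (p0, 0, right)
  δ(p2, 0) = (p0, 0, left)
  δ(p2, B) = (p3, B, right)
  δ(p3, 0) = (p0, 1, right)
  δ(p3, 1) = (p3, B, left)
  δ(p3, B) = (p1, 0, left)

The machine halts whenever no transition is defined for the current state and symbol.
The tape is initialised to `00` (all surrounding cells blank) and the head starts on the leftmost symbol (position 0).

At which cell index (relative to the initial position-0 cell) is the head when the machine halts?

-2

p0 | BBB[0]0   read 0 → write 1, move left, go to p1
p1 | BB[B]10   read B → write 0, move right, go to p0
p0 | BB0[1]0   read 1 → write 1, move left, go to p3
p3 | BB[0]10   read 0 → write 1, move right, go to p0
p0 | BB1[1]0   read 1 → write 1, move left, go to p3
p3 | BB[1]10   read 1 → write B, move left, go to p3
p3 | B[B]B10   read B → write 0, move left, go to p1
p1 | [B]0B10   read B → write 0, move right, go to p0
p0 | 0[0]B10   read 0 → write 1, move left, go to p1
p1 | [0]1B10   read 0 → write 1, move right, go to p2
p2 | 1[1]B10
At halt the head is at cell -2.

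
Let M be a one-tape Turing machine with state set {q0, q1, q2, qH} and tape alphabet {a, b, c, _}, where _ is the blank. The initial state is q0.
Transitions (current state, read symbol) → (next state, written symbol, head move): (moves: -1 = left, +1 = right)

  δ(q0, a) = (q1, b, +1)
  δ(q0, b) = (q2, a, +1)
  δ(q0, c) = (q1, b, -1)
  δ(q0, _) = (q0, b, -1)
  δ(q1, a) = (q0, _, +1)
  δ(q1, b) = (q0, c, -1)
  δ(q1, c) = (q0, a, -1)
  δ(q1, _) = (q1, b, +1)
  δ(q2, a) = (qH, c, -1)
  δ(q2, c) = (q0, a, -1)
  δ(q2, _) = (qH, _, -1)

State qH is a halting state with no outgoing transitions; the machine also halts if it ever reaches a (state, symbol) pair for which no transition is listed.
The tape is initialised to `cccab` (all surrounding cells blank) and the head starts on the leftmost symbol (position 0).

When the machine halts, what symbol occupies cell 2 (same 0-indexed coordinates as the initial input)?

state=q0 head=0 tape=_[c]ccab_   (q0,c)→(q1,b,-1)
state=q1 head=-1 tape=[_]bccab_   (q1,_)→(q1,b,+1)
state=q1 head=0 tape=b[b]ccab_   (q1,b)→(q0,c,-1)
state=q0 head=-1 tape=[b]cccab_   (q0,b)→(q2,a,+1)
state=q2 head=0 tape=a[c]ccab_   (q2,c)→(q0,a,-1)
state=q0 head=-1 tape=[a]accab_   (q0,a)→(q1,b,+1)
state=q1 head=0 tape=b[a]ccab_   (q1,a)→(q0,_,+1)
state=q0 head=1 tape=b_[c]cab_   (q0,c)→(q1,b,-1)
state=q1 head=0 tape=b[_]bcab_   (q1,_)→(q1,b,+1)
state=q1 head=1 tape=bb[b]cab_   (q1,b)→(q0,c,-1)
state=q0 head=0 tape=b[b]ccab_   (q0,b)→(q2,a,+1)
state=q2 head=1 tape=ba[c]cab_   (q2,c)→(q0,a,-1)
state=q0 head=0 tape=b[a]acab_   (q0,a)→(q1,b,+1)
state=q1 head=1 tape=bb[a]cab_   (q1,a)→(q0,_,+1)
state=q0 head=2 tape=bb_[c]ab_   (q0,c)→(q1,b,-1)
state=q1 head=1 tape=bb[_]bab_   (q1,_)→(q1,b,+1)
state=q1 head=2 tape=bbb[b]ab_   (q1,b)→(q0,c,-1)
state=q0 head=1 tape=bb[b]cab_   (q0,b)→(q2,a,+1)
state=q2 head=2 tape=bba[c]ab_   (q2,c)→(q0,a,-1)
state=q0 head=1 tape=bb[a]aab_   (q0,a)→(q1,b,+1)
state=q1 head=2 tape=bbb[a]ab_   (q1,a)→(q0,_,+1)
state=q0 head=3 tape=bbb_[a]b_   (q0,a)→(q1,b,+1)
state=q1 head=4 tape=bbb_b[b]_   (q1,b)→(q0,c,-1)
state=q0 head=3 tape=bbb_[b]c_   (q0,b)→(q2,a,+1)
state=q2 head=4 tape=bbb_a[c]_   (q2,c)→(q0,a,-1)
state=q0 head=3 tape=bbb_[a]a_   (q0,a)→(q1,b,+1)
state=q1 head=4 tape=bbb_b[a]_   (q1,a)→(q0,_,+1)
state=q0 head=5 tape=bbb_b_[_]   (q0,_)→(q0,b,-1)
state=q0 head=4 tape=bbb_b[_]b   (q0,_)→(q0,b,-1)
state=q0 head=3 tape=bbb_[b]bb   (q0,b)→(q2,a,+1)
state=q2 head=4 tape=bbb_a[b]b
Cell 2 holds _ when M halts.

_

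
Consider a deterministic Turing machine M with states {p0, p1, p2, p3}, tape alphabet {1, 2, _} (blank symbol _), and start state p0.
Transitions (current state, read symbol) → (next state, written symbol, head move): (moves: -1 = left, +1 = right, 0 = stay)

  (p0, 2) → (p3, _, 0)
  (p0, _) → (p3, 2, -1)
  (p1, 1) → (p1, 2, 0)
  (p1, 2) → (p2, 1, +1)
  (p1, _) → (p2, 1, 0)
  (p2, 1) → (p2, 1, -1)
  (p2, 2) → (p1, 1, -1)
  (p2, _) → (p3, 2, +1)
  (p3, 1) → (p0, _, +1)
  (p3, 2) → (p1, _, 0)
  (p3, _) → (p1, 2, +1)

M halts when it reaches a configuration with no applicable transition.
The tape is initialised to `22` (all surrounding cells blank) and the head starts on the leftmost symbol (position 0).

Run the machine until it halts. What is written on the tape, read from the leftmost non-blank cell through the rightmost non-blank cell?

2_11111

state=p0 head=0 tape=__[2]2___   (p0,2)→(p3,_,0)
state=p3 head=0 tape=__[_]2___   (p3,_)→(p1,2,+1)
state=p1 head=1 tape=__2[2]___   (p1,2)→(p2,1,+1)
state=p2 head=2 tape=__21[_]__   (p2,_)→(p3,2,+1)
state=p3 head=3 tape=__212[_]_   (p3,_)→(p1,2,+1)
state=p1 head=4 tape=__2122[_]   (p1,_)→(p2,1,0)
state=p2 head=4 tape=__2122[1]   (p2,1)→(p2,1,-1)
state=p2 head=3 tape=__212[2]1   (p2,2)→(p1,1,-1)
state=p1 head=2 tape=__21[2]11   (p1,2)→(p2,1,+1)
state=p2 head=3 tape=__211[1]1   (p2,1)→(p2,1,-1)
state=p2 head=2 tape=__21[1]11   (p2,1)→(p2,1,-1)
state=p2 head=1 tape=__2[1]111   (p2,1)→(p2,1,-1)
state=p2 head=0 tape=__[2]1111   (p2,2)→(p1,1,-1)
state=p1 head=-1 tape=_[_]11111   (p1,_)→(p2,1,0)
state=p2 head=-1 tape=_[1]11111   (p2,1)→(p2,1,-1)
state=p2 head=-2 tape=[_]111111   (p2,_)→(p3,2,+1)
state=p3 head=-1 tape=2[1]11111   (p3,1)→(p0,_,+1)
state=p0 head=0 tape=2_[1]1111
The non-blank tape span at halt is 2_11111.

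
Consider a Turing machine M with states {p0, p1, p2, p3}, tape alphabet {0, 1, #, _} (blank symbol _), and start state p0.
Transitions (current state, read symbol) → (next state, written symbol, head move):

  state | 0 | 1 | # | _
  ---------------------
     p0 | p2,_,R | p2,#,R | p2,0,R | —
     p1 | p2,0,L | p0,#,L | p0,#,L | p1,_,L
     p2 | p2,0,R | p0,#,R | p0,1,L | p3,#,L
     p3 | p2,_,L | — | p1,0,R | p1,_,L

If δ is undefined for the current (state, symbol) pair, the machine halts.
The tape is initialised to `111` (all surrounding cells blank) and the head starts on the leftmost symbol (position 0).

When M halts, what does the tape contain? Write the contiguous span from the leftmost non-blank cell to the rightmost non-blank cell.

state=p0 head=0 tape=[1]11_   (p0,1)→(p2,#,R)
state=p2 head=1 tape=#[1]1_   (p2,1)→(p0,#,R)
state=p0 head=2 tape=##[1]_   (p0,1)→(p2,#,R)
state=p2 head=3 tape=###[_]   (p2,_)→(p3,#,L)
state=p3 head=2 tape=##[#]#   (p3,#)→(p1,0,R)
state=p1 head=3 tape=##0[#]   (p1,#)→(p0,#,L)
state=p0 head=2 tape=##[0]#   (p0,0)→(p2,_,R)
state=p2 head=3 tape=##_[#]   (p2,#)→(p0,1,L)
state=p0 head=2 tape=##[_]1
The non-blank tape span at halt is ##_1.

##_1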